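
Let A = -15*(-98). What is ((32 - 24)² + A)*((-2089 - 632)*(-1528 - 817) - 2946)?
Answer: 9783543666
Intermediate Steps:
A = 1470
((32 - 24)² + A)*((-2089 - 632)*(-1528 - 817) - 2946) = ((32 - 24)² + 1470)*((-2089 - 632)*(-1528 - 817) - 2946) = (8² + 1470)*(-2721*(-2345) - 2946) = (64 + 1470)*(6380745 - 2946) = 1534*6377799 = 9783543666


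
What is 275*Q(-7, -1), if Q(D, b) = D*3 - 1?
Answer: -6050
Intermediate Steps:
Q(D, b) = -1 + 3*D (Q(D, b) = 3*D - 1 = -1 + 3*D)
275*Q(-7, -1) = 275*(-1 + 3*(-7)) = 275*(-1 - 21) = 275*(-22) = -6050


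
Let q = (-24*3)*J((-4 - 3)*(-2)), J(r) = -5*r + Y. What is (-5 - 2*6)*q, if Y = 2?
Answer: -83232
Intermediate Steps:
J(r) = 2 - 5*r (J(r) = -5*r + 2 = 2 - 5*r)
q = 4896 (q = (-24*3)*(2 - 5*(-4 - 3)*(-2)) = -72*(2 - (-35)*(-2)) = -72*(2 - 5*14) = -72*(2 - 70) = -72*(-68) = 4896)
(-5 - 2*6)*q = (-5 - 2*6)*4896 = (-5 - 12)*4896 = -17*4896 = -83232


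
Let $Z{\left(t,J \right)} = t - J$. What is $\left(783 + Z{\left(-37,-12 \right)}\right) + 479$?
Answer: $1237$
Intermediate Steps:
$\left(783 + Z{\left(-37,-12 \right)}\right) + 479 = \left(783 - 25\right) + 479 = 758 + 479 = 1237$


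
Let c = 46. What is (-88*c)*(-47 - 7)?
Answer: 218592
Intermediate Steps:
(-88*c)*(-47 - 7) = (-88*46)*(-47 - 7) = -4048*(-54) = 218592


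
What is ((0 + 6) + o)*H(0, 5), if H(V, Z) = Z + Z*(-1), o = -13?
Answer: 0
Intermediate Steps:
H(V, Z) = 0 (H(V, Z) = Z - Z = 0)
((0 + 6) + o)*H(0, 5) = ((0 + 6) - 13)*0 = (6 - 13)*0 = -7*0 = 0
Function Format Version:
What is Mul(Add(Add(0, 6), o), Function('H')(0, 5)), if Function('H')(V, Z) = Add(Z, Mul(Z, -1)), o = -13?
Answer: 0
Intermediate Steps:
Function('H')(V, Z) = 0 (Function('H')(V, Z) = Add(Z, Mul(-1, Z)) = 0)
Mul(Add(Add(0, 6), o), Function('H')(0, 5)) = Mul(Add(Add(0, 6), -13), 0) = Mul(Add(6, -13), 0) = Mul(-7, 0) = 0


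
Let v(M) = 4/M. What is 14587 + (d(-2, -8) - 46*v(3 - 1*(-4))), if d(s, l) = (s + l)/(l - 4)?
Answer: 611585/42 ≈ 14562.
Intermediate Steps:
d(s, l) = (l + s)/(-4 + l)
14587 + (d(-2, -8) - 46*v(3 - 1*(-4))) = 14587 + ((-8 - 2)/(-4 - 8) - 184/(3 - 1*(-4))) = 14587 + (-10/(-12) - 184/(3 + 4)) = 14587 + (-1/12*(-10) - 184/7) = 14587 + (⅚ - 184/7) = 14587 - 1069/42 = 611585/42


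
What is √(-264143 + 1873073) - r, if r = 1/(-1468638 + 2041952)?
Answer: -1/573314 + 3*√178770 ≈ 1268.4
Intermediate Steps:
r = 1/573314 ≈ 1.7442e-6
√(-264143 + 1873073) - r = √(-264143 + 1873073) - 1*1/573314 = √1608930 - 1/573314 = 3*√178770 - 1/573314 = -1/573314 + 3*√178770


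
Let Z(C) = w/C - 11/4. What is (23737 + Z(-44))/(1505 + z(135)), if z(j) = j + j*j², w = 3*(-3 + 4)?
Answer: 261076/27082165 ≈ 0.0096401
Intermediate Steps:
w = 3 (w = 3*1 = 3)
Z(C) = -11/4 + 3/C (Z(C) = 3/C - 11/4 = -11/4 + 3/C)
z(j) = j + j³
(23737 + Z(-44))/(1505 + z(135)) = (23737 + (-11/4 + 3/(-44)))/(1505 + (135 + 135³)) = (23737 + (-11/4 + 3*(-1/44)))/(1505 + (135 + 2460375)) = (23737 + (-11/4 - 3/44))/(1505 + 2460510) = (23737 - 31/11)/2462015 = (261076/11)*(1/2462015) = 261076/27082165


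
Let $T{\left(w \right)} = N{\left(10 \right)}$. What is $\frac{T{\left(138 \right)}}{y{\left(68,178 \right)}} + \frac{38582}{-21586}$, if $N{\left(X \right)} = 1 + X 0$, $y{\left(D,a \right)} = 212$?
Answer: $- \frac{4078899}{2288116} \approx -1.7826$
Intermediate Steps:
$N{\left(X \right)} = 1$ ($N{\left(X \right)} = 1 + 0 = 1$)
$T{\left(w \right)} = 1$
$\frac{T{\left(138 \right)}}{y{\left(68,178 \right)}} + \frac{38582}{-21586} = 1 \cdot \frac{1}{212} + \frac{38582}{-21586} = 1 \cdot \frac{1}{212} + 38582 \left(- \frac{1}{21586}\right) = \frac{1}{212} - \frac{19291}{10793} = - \frac{4078899}{2288116}$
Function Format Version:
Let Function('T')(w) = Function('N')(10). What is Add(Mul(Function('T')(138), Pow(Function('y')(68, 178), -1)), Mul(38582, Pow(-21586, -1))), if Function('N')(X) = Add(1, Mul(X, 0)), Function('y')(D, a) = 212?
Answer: Rational(-4078899, 2288116) ≈ -1.7826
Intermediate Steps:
Function('N')(X) = 1 (Function('N')(X) = Add(1, 0) = 1)
Function('T')(w) = 1
Add(Mul(Function('T')(138), Pow(Function('y')(68, 178), -1)), Mul(38582, Pow(-21586, -1))) = Add(Mul(1, Pow(212, -1)), Mul(38582, Pow(-21586, -1))) = Add(Mul(1, Rational(1, 212)), Mul(38582, Rational(-1, 21586))) = Add(Rational(1, 212), Rational(-19291, 10793)) = Rational(-4078899, 2288116)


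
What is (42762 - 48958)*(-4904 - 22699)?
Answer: 171028188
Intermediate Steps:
(42762 - 48958)*(-4904 - 22699) = -6196*(-27603) = 171028188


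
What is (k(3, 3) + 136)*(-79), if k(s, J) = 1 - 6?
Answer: -10349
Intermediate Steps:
k(s, J) = -5
(k(3, 3) + 136)*(-79) = (-5 + 136)*(-79) = 131*(-79) = -10349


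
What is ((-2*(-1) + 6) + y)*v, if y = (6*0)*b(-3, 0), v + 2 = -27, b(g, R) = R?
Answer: -232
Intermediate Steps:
v = -29 (v = -2 - 27 = -29)
y = 0 (y = (6*0)*0 = 0*0 = 0)
((-2*(-1) + 6) + y)*v = ((-2*(-1) + 6) + 0)*(-29) = ((2 + 6) + 0)*(-29) = (8 + 0)*(-29) = 8*(-29) = -232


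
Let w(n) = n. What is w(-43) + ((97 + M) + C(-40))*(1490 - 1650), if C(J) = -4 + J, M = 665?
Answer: -114923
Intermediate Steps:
w(-43) + ((97 + M) + C(-40))*(1490 - 1650) = -43 + ((97 + 665) + (-4 - 40))*(1490 - 1650) = -43 + (762 - 44)*(-160) = -43 + 718*(-160) = -43 - 114880 = -114923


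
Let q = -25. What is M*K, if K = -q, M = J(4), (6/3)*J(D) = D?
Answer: 50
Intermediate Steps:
J(D) = D/2
M = 2 (M = (1/2)*4 = 2)
K = 25 (K = -1*(-25) = 25)
M*K = 2*25 = 50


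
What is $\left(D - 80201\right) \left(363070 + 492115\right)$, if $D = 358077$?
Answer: $237635387060$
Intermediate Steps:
$\left(D - 80201\right) \left(363070 + 492115\right) = \left(358077 - 80201\right) \left(363070 + 492115\right) = 277876 \cdot 855185 = 237635387060$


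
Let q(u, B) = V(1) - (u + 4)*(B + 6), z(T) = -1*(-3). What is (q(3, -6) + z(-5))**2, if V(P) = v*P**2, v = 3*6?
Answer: 441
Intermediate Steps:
z(T) = 3
v = 18
V(P) = 18*P**2
q(u, B) = 18 - (4 + u)*(6 + B) (q(u, B) = 18*1**2 - (u + 4)*(B + 6) = 18*1 - (4 + u)*(6 + B) = 18 - (4 + u)*(6 + B))
(q(3, -6) + z(-5))**2 = ((-6 - 6*3 - 4*(-6) - 1*(-6)*3) + 3)**2 = ((-6 - 18 + 24 + 18) + 3)**2 = (18 + 3)**2 = 21**2 = 441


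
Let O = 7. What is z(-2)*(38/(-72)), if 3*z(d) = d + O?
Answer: -95/108 ≈ -0.87963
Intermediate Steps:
z(d) = 7/3 + d/3 (z(d) = (d + 7)/3 = (7 + d)/3 = 7/3 + d/3)
z(-2)*(38/(-72)) = (7/3 + (⅓)*(-2))*(38/(-72)) = (7/3 - ⅔)*(38*(-1/72)) = (5/3)*(-19/36) = -95/108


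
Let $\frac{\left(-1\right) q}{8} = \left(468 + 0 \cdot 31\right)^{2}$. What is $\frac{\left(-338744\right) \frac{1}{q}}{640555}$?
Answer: $\frac{42343}{140296918320} \approx 3.0181 \cdot 10^{-7}$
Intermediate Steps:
$q = -1752192$ ($q = - 8 \left(468 + 0 \cdot 31\right)^{2} = - 8 \left(468 + 0\right)^{2} = - 8 \cdot 468^{2} = \left(-8\right) 219024 = -1752192$)
$\frac{\left(-338744\right) \frac{1}{q}}{640555} = \frac{\left(-338744\right) \frac{1}{-1752192}}{640555} = \left(-338744\right) \left(- \frac{1}{1752192}\right) \frac{1}{640555} = \frac{42343}{219024} \cdot \frac{1}{640555} = \frac{42343}{140296918320}$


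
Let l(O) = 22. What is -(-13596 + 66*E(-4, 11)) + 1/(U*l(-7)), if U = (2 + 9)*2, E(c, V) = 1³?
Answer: 6548521/484 ≈ 13530.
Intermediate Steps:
E(c, V) = 1
U = 22 (U = 11*2 = 22)
-(-13596 + 66*E(-4, 11)) + 1/(U*l(-7)) = -66/(1/(1 - 206)) + 1/(22*22) = -66/(1/(-205)) + (1/22)*(1/22) = -66/(-1/205) + 1/484 = -66*(-205) + 1/484 = 13530 + 1/484 = 6548521/484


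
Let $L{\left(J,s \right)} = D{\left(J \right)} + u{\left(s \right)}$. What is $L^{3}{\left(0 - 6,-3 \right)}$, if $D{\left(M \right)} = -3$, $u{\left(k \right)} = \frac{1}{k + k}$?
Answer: $- \frac{6859}{216} \approx -31.755$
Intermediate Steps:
$u{\left(k \right)} = \frac{1}{2 k}$
$L{\left(J,s \right)} = -3 + \frac{1}{2 s}$
$L^{3}{\left(0 - 6,-3 \right)} = \left(-3 + \frac{1}{2 \left(-3\right)}\right)^{3} = \left(-3 + \frac{1}{2} \left(- \frac{1}{3}\right)\right)^{3} = \left(-3 - \frac{1}{6}\right)^{3} = \left(- \frac{19}{6}\right)^{3} = - \frac{6859}{216}$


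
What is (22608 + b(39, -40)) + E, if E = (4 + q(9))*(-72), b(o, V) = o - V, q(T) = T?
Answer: 21751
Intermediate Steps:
E = -936 (E = (4 + 9)*(-72) = 13*(-72) = -936)
(22608 + b(39, -40)) + E = (22608 + (39 - 1*(-40))) - 936 = (22608 + (39 + 40)) - 936 = (22608 + 79) - 936 = 22687 - 936 = 21751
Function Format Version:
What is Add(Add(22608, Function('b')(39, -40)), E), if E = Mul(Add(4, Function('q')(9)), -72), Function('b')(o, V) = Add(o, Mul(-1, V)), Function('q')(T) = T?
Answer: 21751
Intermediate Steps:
E = -936 (E = Mul(Add(4, 9), -72) = Mul(13, -72) = -936)
Add(Add(22608, Function('b')(39, -40)), E) = Add(Add(22608, Add(39, Mul(-1, -40))), -936) = Add(Add(22608, Add(39, 40)), -936) = Add(Add(22608, 79), -936) = Add(22687, -936) = 21751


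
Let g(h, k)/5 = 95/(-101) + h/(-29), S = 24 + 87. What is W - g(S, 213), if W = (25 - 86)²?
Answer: 10968639/2929 ≈ 3744.8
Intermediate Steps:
S = 111
g(h, k) = -475/101 - 5*h/29 (g(h, k) = 5*(95/(-101) + h/(-29)) = 5*(95*(-1/101) + h*(-1/29)) = 5*(-95/101 - h/29) = -475/101 - 5*h/29)
W = 3721 (W = (-61)² = 3721)
W - g(S, 213) = 3721 - (-475/101 - 5/29*111) = 3721 - (-475/101 - 555/29) = 3721 - 1*(-69830/2929) = 3721 + 69830/2929 = 10968639/2929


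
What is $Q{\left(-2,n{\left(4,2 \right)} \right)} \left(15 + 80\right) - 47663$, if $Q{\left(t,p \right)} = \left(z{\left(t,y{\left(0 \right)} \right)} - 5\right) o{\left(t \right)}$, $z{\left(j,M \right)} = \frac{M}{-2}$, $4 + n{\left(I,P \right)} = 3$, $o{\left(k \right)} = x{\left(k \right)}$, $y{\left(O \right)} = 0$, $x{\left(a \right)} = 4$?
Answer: $-49563$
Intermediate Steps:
$o{\left(k \right)} = 4$
$n{\left(I,P \right)} = -1$ ($n{\left(I,P \right)} = -4 + 3 = -1$)
$z{\left(j,M \right)} = - \frac{M}{2}$ ($z{\left(j,M \right)} = M \left(- \frac{1}{2}\right) = - \frac{M}{2}$)
$Q{\left(t,p \right)} = -20$ ($Q{\left(t,p \right)} = \left(\left(- \frac{1}{2}\right) 0 - 5\right) 4 = \left(0 - 5\right) 4 = \left(-5\right) 4 = -20$)
$Q{\left(-2,n{\left(4,2 \right)} \right)} \left(15 + 80\right) - 47663 = - 20 \left(15 + 80\right) - 47663 = \left(-20\right) 95 - 47663 = -1900 - 47663 = -49563$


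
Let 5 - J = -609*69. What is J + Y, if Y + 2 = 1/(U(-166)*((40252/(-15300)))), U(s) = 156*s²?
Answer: 605960590593669/14419393456 ≈ 42024.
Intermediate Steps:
Y = -28838788187/14419393456 (Y = -2 + 1/(((156*(-166)²))*((40252/(-15300)))) = -2 + 1/(((156*27556))*((40252*(-1/15300)))) = -2 + 1/(4298736*(-10063/3825)) = -2 + (1/4298736)*(-3825/10063) = -2 - 1275/14419393456 = -28838788187/14419393456 ≈ -2.0000)
J = 42026 (J = 5 - (-609)*69 = 5 - 1*(-42021) = 5 + 42021 = 42026)
J + Y = 42026 - 28838788187/14419393456 = 605960590593669/14419393456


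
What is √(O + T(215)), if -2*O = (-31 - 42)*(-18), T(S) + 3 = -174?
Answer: I*√834 ≈ 28.879*I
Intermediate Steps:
T(S) = -177 (T(S) = -3 - 174 = -177)
O = -657 (O = -(-31 - 42)*(-18)/2 = -(-73)*(-18)/2 = -½*1314 = -657)
√(O + T(215)) = √(-657 - 177) = √(-834) = I*√834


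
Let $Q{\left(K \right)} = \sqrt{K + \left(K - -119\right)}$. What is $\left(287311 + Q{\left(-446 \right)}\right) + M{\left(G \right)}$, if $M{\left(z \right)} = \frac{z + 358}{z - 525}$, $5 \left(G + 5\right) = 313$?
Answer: $\frac{671443729}{2337} + i \sqrt{773} \approx 2.8731 \cdot 10^{5} + 27.803 i$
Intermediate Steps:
$G = \frac{288}{5}$ ($G = -5 + \frac{1}{5} \cdot 313 = -5 + \frac{313}{5} = \frac{288}{5} \approx 57.6$)
$M{\left(z \right)} = \frac{358 + z}{-525 + z}$
$Q{\left(K \right)} = \sqrt{119 + 2 K}$ ($Q{\left(K \right)} = \sqrt{K + \left(K + 119\right)} = \sqrt{K + \left(119 + K\right)} = \sqrt{119 + 2 K}$)
$\left(287311 + Q{\left(-446 \right)}\right) + M{\left(G \right)} = \left(287311 + \sqrt{119 + 2 \left(-446\right)}\right) + \frac{358 + \frac{288}{5}}{-525 + \frac{288}{5}} = \left(287311 + \sqrt{119 - 892}\right) + \frac{1}{- \frac{2337}{5}} \cdot \frac{2078}{5} = \left(287311 + \sqrt{-773}\right) - \frac{2078}{2337} = \left(287311 + i \sqrt{773}\right) - \frac{2078}{2337} = \frac{671443729}{2337} + i \sqrt{773}$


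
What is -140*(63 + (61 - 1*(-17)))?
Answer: -19740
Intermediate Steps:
-140*(63 + (61 - 1*(-17))) = -140*(63 + (61 + 17)) = -140*(63 + 78) = -140*141 = -19740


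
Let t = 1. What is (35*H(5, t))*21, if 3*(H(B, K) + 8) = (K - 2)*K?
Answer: -6125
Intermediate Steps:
H(B, K) = -8 + K*(-2 + K)/3 (H(B, K) = -8 + ((K - 2)*K)/3 = -8 + ((-2 + K)*K)/3 = -8 + (K*(-2 + K))/3 = -8 + K*(-2 + K)/3)
(35*H(5, t))*21 = (35*(-8 - ⅔*1 + (⅓)*1²))*21 = (35*(-8 - ⅔ + (⅓)*1))*21 = (35*(-8 - ⅔ + ⅓))*21 = (35*(-25/3))*21 = -875/3*21 = -6125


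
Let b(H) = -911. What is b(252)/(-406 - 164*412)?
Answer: 911/67974 ≈ 0.013402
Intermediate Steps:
b(252)/(-406 - 164*412) = -911/(-406 - 164*412) = -911/(-406 - 67568) = -911/(-67974) = -911*(-1/67974) = 911/67974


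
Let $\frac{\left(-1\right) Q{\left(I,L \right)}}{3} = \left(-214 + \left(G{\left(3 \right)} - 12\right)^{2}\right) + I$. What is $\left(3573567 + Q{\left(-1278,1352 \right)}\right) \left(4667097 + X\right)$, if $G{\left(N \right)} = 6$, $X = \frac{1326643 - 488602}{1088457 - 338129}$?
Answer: $\frac{12529407407840615295}{750328} \approx 1.6699 \cdot 10^{13}$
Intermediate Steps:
$X = \frac{838041}{750328} \approx 1.1169$
$Q{\left(I,L \right)} = 534 - 3 I$ ($Q{\left(I,L \right)} = - 3 \left(\left(-214 + \left(6 - 12\right)^{2}\right) + I\right) = - 3 \left(\left(-214 + \left(-6\right)^{2}\right) + I\right) = - 3 \left(\left(-214 + 36\right) + I\right) = - 3 \left(-178 + I\right) = 534 - 3 I$)
$\left(3573567 + Q{\left(-1278,1352 \right)}\right) \left(4667097 + X\right) = \left(3573567 + \left(534 - -3834\right)\right) \left(4667097 + \frac{838041}{750328}\right) = \left(3573567 + \left(534 + 3834\right)\right) \frac{3501854395857}{750328} = \left(3573567 + 4368\right) \frac{3501854395857}{750328} = 3577935 \cdot \frac{3501854395857}{750328} = \frac{12529407407840615295}{750328}$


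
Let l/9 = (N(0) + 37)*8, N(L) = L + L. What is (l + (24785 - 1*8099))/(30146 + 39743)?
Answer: 19350/69889 ≈ 0.27687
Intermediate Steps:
N(L) = 2*L
l = 2664 (l = 9*((2*0 + 37)*8) = 9*((0 + 37)*8) = 9*(37*8) = 9*296 = 2664)
(l + (24785 - 1*8099))/(30146 + 39743) = (2664 + (24785 - 1*8099))/(30146 + 39743) = (2664 + (24785 - 8099))/69889 = (2664 + 16686)*(1/69889) = 19350*(1/69889) = 19350/69889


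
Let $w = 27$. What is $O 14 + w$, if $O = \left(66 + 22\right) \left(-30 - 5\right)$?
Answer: $-43093$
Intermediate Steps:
$O = -3080$ ($O = 88 \left(-35\right) = -3080$)
$O 14 + w = \left(-3080\right) 14 + 27 = -43120 + 27 = -43093$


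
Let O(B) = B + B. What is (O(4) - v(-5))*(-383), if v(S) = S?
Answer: -4979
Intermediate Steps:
O(B) = 2*B
(O(4) - v(-5))*(-383) = (2*4 - 1*(-5))*(-383) = (8 + 5)*(-383) = 13*(-383) = -4979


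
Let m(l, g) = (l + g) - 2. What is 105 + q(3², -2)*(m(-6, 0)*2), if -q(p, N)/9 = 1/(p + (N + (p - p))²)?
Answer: 1509/13 ≈ 116.08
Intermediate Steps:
m(l, g) = -2 + g + l (m(l, g) = (g + l) - 2 = -2 + g + l)
q(p, N) = -9/(p + N²) (q(p, N) = -9/(p + (N + (p - p))²) = -9/(p + (N + 0)²) = -9/(p + N²))
105 + q(3², -2)*(m(-6, 0)*2) = 105 + (-9/(3² + (-2)²))*((-2 + 0 - 6)*2) = 105 + (-9/(9 + 4))*(-8*2) = 105 - 9/13*(-16) = 105 + 144/13 = 1509/13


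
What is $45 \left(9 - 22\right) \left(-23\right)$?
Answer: $13455$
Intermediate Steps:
$45 \left(9 - 22\right) \left(-23\right) = 45 \left(-13\right) \left(-23\right) = \left(-585\right) \left(-23\right) = 13455$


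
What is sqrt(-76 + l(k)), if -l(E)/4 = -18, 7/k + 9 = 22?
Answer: 2*I ≈ 2.0*I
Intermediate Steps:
k = 7/13 (k = 7/(-9 + 22) = 7/13 ≈ 0.53846)
l(E) = 72 (l(E) = -4*(-18) = 72)
sqrt(-76 + l(k)) = sqrt(-76 + 72) = sqrt(-4) = 2*I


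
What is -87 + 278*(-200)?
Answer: -55687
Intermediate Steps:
-87 + 278*(-200) = -87 - 55600 = -55687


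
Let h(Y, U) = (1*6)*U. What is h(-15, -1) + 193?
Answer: 187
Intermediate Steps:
h(Y, U) = 6*U
h(-15, -1) + 193 = 6*(-1) + 193 = -6 + 193 = 187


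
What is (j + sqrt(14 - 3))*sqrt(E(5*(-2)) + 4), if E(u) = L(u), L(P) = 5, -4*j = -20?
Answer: 15 + 3*sqrt(11) ≈ 24.950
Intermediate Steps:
j = 5 (j = -1/4*(-20) = 5)
E(u) = 5
(j + sqrt(14 - 3))*sqrt(E(5*(-2)) + 4) = (5 + sqrt(14 - 3))*sqrt(5 + 4) = (5 + sqrt(11))*sqrt(9) = (5 + sqrt(11))*3 = 15 + 3*sqrt(11)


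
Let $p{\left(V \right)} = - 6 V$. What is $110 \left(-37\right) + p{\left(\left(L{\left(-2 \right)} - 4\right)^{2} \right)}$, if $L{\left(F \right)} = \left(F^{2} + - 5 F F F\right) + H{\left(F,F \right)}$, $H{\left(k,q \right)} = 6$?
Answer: $-16766$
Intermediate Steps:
$L{\left(F \right)} = 6 + F^{2} - 5 F^{3}$ ($L{\left(F \right)} = \left(F^{2} + - 5 F F F\right) + 6 = \left(F^{2} + - 5 F^{2} F\right) + 6 = \left(F^{2} - 5 F^{3}\right) + 6 = 6 + F^{2} - 5 F^{3}$)
$110 \left(-37\right) + p{\left(\left(L{\left(-2 \right)} - 4\right)^{2} \right)} = 110 \left(-37\right) - 6 \left(\left(6 + \left(-2\right)^{2} - 5 \left(-2\right)^{3}\right) - 4\right)^{2} = -4070 - 6 \left(\left(6 + 4 - -40\right) - 4\right)^{2} = -4070 - 6 \left(\left(6 + 4 + 40\right) - 4\right)^{2} = -4070 - 6 \left(50 - 4\right)^{2} = -4070 - 6 \cdot 46^{2} = -4070 - 12696 = -16766$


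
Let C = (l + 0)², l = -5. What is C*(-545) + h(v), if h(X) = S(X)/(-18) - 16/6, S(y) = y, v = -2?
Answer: -122648/9 ≈ -13628.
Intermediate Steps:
C = 25 (C = (-5 + 0)² = (-5)² = 25)
h(X) = -8/3 - X/18 (h(X) = X/(-18) - 16/6 = X*(-1/18) - 16*⅙ = -X/18 - 8/3 = -8/3 - X/18)
C*(-545) + h(v) = 25*(-545) + (-8/3 - 1/18*(-2)) = -13625 + (-8/3 + ⅑) = -13625 - 23/9 = -122648/9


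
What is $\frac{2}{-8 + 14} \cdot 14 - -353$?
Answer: $\frac{1073}{3} \approx 357.67$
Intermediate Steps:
$\frac{2}{-8 + 14} \cdot 14 - -353 = \frac{2}{6} \cdot 14 + 353 = 2 \cdot \frac{1}{6} \cdot 14 + 353 = \frac{1}{3} \cdot 14 + 353 = \frac{14}{3} + 353 = \frac{1073}{3}$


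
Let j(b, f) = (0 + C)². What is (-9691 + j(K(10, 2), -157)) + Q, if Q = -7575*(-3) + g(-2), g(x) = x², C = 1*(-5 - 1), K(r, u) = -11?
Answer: 13074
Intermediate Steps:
C = -6 (C = 1*(-6) = -6)
j(b, f) = 36 (j(b, f) = (0 - 6)² = (-6)² = 36)
Q = 22729 (Q = -7575*(-3) + (-2)² = 22725 + 4 = 22729)
(-9691 + j(K(10, 2), -157)) + Q = (-9691 + 36) + 22729 = -9655 + 22729 = 13074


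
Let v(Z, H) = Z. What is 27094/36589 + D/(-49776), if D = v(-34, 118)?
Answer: 39702205/53566296 ≈ 0.74118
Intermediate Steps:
D = -34
27094/36589 + D/(-49776) = 27094/36589 - 34/(-49776) = 27094*(1/36589) - 34*(-1/49776) = 27094/36589 + 1/1464 = 39702205/53566296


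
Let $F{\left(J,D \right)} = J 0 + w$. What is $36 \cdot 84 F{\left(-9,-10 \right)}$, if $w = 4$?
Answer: $12096$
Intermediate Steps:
$F{\left(J,D \right)} = 4$ ($F{\left(J,D \right)} = J 0 + 4 = 0 + 4 = 4$)
$36 \cdot 84 F{\left(-9,-10 \right)} = 36 \cdot 84 \cdot 4 = 3024 \cdot 4 = 12096$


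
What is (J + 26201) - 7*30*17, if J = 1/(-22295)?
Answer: 504558144/22295 ≈ 22631.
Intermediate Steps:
J = -1/22295 ≈ -4.4853e-5
(J + 26201) - 7*30*17 = (-1/22295 + 26201) - 7*30*17 = 584151294/22295 - 210*17 = 584151294/22295 - 3570 = 504558144/22295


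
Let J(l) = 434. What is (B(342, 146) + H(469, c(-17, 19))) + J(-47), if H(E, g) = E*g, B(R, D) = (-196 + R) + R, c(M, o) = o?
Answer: 9833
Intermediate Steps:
B(R, D) = -196 + 2*R
(B(342, 146) + H(469, c(-17, 19))) + J(-47) = ((-196 + 2*342) + 469*19) + 434 = ((-196 + 684) + 8911) + 434 = (488 + 8911) + 434 = 9399 + 434 = 9833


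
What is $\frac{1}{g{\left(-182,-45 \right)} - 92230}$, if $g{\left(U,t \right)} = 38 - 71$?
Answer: $- \frac{1}{92263} \approx -1.0839 \cdot 10^{-5}$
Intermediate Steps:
$g{\left(U,t \right)} = -33$
$\frac{1}{g{\left(-182,-45 \right)} - 92230} = \frac{1}{-33 - 92230} = \frac{1}{-92263} = - \frac{1}{92263}$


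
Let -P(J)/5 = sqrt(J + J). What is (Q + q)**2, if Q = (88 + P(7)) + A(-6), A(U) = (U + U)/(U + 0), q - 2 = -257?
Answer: 27575 + 1650*sqrt(14) ≈ 33749.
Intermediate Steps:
q = -255 (q = 2 - 257 = -255)
A(U) = 2 (A(U) = (2*U)/U = 2)
P(J) = -5*sqrt(2)*sqrt(J) (P(J) = -5*sqrt(J + J) = -5*sqrt(2)*sqrt(J))
Q = 90 - 5*sqrt(14) (Q = (88 - 5*sqrt(2)*sqrt(7)) + 2 = (88 - 5*sqrt(14)) + 2 = 90 - 5*sqrt(14) ≈ 71.292)
(Q + q)**2 = ((90 - 5*sqrt(14)) - 255)**2 = (-165 - 5*sqrt(14))**2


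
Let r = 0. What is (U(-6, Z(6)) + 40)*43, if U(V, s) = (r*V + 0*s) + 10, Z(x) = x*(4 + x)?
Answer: 2150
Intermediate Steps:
U(V, s) = 10 (U(V, s) = (0*V + 0*s) + 10 = (0 + 0) + 10 = 0 + 10 = 10)
(U(-6, Z(6)) + 40)*43 = (10 + 40)*43 = 50*43 = 2150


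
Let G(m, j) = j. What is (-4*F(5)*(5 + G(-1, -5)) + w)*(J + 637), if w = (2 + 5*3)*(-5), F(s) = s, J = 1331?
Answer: -167280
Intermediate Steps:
w = -85 (w = (2 + 15)*(-5) = 17*(-5) = -85)
(-4*F(5)*(5 + G(-1, -5)) + w)*(J + 637) = (-20*(5 - 5) - 85)*(1331 + 637) = (-20*0 - 85)*1968 = (-4*0 - 85)*1968 = (0 - 85)*1968 = -85*1968 = -167280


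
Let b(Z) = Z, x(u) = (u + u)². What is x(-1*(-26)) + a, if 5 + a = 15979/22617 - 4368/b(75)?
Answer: 1493551198/565425 ≈ 2641.5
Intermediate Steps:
x(u) = 4*u² (x(u) = (2*u)² = 4*u²)
a = -35358002/565425 (a = -5 + (15979/22617 - 4368/75) = -5 + (15979*(1/22617) - 4368*1/75) = -5 + (15979/22617 - 1456/25) = -5 - 32530877/565425 = -35358002/565425 ≈ -62.534)
x(-1*(-26)) + a = 4*(-1*(-26))² - 35358002/565425 = 4*26² - 35358002/565425 = 4*676 - 35358002/565425 = 2704 - 35358002/565425 = 1493551198/565425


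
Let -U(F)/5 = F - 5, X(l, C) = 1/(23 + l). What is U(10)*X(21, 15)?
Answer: -25/44 ≈ -0.56818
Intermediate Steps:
U(F) = 25 - 5*F (U(F) = -5*(F - 5) = -5*(-5 + F) = 25 - 5*F)
U(10)*X(21, 15) = (25 - 5*10)/(23 + 21) = (25 - 50)/44 = -25*1/44 = -25/44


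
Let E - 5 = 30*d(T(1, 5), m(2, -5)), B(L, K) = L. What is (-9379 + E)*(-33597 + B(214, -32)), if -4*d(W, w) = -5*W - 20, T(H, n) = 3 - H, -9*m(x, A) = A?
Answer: 305421067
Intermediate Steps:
m(x, A) = -A/9
d(W, w) = 5 + 5*W/4 (d(W, w) = -(-5*W - 20)/4 = -(-20 - 5*W)/4 = 5 + 5*W/4)
E = 230 (E = 5 + 30*(5 + 5*(3 - 1*1)/4) = 5 + 30*(5 + 5*(3 - 1)/4) = 5 + 30*(5 + (5/4)*2) = 5 + 30*(5 + 5/2) = 5 + 30*(15/2) = 5 + 225 = 230)
(-9379 + E)*(-33597 + B(214, -32)) = (-9379 + 230)*(-33597 + 214) = -9149*(-33383) = 305421067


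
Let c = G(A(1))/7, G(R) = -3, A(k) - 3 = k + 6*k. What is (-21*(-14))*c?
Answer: -126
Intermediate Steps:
A(k) = 3 + 7*k (A(k) = 3 + (k + 6*k) = 3 + 7*k)
c = -3/7 ≈ -0.42857
(-21*(-14))*c = -21*(-14)*(-3/7) = 294*(-3/7) = -126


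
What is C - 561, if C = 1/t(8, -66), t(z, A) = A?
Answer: -37027/66 ≈ -561.02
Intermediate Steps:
C = -1/66 (C = 1/(-66) = -1/66 ≈ -0.015152)
C - 561 = -1/66 - 561 = -37027/66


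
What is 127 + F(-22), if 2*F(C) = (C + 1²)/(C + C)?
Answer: 11197/88 ≈ 127.24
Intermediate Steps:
F(C) = (1 + C)/(4*C) (F(C) = ((C + 1²)/(C + C))/2 = ((C + 1)/((2*C)))/2 = ((1 + C)*(1/(2*C)))/2 = ((1 + C)/(2*C))/2 = (1 + C)/(4*C))
127 + F(-22) = 127 + (¼)*(1 - 22)/(-22) = 127 + (¼)*(-1/22)*(-21) = 127 + 21/88 = 11197/88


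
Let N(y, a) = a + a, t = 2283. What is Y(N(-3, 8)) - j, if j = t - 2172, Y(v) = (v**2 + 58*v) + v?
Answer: 1089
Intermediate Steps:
N(y, a) = 2*a
Y(v) = v**2 + 59*v
j = 111 (j = 2283 - 2172 = 111)
Y(N(-3, 8)) - j = (2*8)*(59 + 2*8) - 1*111 = 16*(59 + 16) - 111 = 16*75 - 111 = 1200 - 111 = 1089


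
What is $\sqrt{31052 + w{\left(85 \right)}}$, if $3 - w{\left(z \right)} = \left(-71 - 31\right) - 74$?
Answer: $\sqrt{31231} \approx 176.72$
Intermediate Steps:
$w{\left(z \right)} = 179$ ($w{\left(z \right)} = 3 - \left(\left(-71 - 31\right) - 74\right) = 3 - \left(-102 - 74\right) = 3 - -176 = 3 + 176 = 179$)
$\sqrt{31052 + w{\left(85 \right)}} = \sqrt{31052 + 179} = \sqrt{31231}$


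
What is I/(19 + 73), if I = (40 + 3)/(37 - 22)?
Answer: 43/1380 ≈ 0.031159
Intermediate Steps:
I = 43/15 ≈ 2.8667
I/(19 + 73) = (43/15)/(19 + 73) = (43/15)/92 = (1/92)*(43/15) = 43/1380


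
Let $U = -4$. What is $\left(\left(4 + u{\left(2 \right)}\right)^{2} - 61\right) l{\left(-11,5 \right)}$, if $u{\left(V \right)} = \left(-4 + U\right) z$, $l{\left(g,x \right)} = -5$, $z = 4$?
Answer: $-3615$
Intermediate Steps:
$u{\left(V \right)} = -32$ ($u{\left(V \right)} = \left(-4 - 4\right) 4 = \left(-8\right) 4 = -32$)
$\left(\left(4 + u{\left(2 \right)}\right)^{2} - 61\right) l{\left(-11,5 \right)} = \left(\left(4 - 32\right)^{2} - 61\right) \left(-5\right) = \left(\left(-28\right)^{2} - 61\right) \left(-5\right) = \left(784 - 61\right) \left(-5\right) = 723 \left(-5\right) = -3615$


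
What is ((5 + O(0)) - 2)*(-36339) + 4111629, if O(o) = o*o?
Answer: 4002612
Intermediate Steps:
O(o) = o²
((5 + O(0)) - 2)*(-36339) + 4111629 = ((5 + 0²) - 2)*(-36339) + 4111629 = ((5 + 0) - 2)*(-36339) + 4111629 = (5 - 2)*(-36339) + 4111629 = 3*(-36339) + 4111629 = -109017 + 4111629 = 4002612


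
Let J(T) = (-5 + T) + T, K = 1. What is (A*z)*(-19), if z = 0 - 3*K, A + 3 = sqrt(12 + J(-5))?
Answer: -171 + 57*I*sqrt(3) ≈ -171.0 + 98.727*I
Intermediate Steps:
J(T) = -5 + 2*T
A = -3 + I*sqrt(3) (A = -3 + sqrt(12 + (-5 + 2*(-5))) = -3 + sqrt(12 + (-5 - 10)) = -3 + sqrt(12 - 15) = -3 + sqrt(-3) = -3 + I*sqrt(3) ≈ -3.0 + 1.732*I)
z = -3 (z = 0 - 3*1 = 0 - 3 = -3)
(A*z)*(-19) = ((-3 + I*sqrt(3))*(-3))*(-19) = (9 - 3*I*sqrt(3))*(-19) = -171 + 57*I*sqrt(3)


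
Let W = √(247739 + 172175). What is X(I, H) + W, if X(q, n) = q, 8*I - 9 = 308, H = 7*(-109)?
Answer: 317/8 + √419914 ≈ 687.63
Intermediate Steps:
H = -763
I = 317/8 (I = 9/8 + (⅛)*308 = 9/8 + 77/2 = 317/8 ≈ 39.625)
W = √419914 ≈ 648.01
X(I, H) + W = 317/8 + √419914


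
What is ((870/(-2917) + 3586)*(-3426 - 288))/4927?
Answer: -38846553288/14372059 ≈ -2702.9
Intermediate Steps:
((870/(-2917) + 3586)*(-3426 - 288))/4927 = ((870*(-1/2917) + 3586)*(-3714))*(1/4927) = ((-870/2917 + 3586)*(-3714))*(1/4927) = ((10459492/2917)*(-3714))*(1/4927) = -38846553288/2917*1/4927 = -38846553288/14372059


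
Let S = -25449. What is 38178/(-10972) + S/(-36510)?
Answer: -46443848/16691155 ≈ -2.7825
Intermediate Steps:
38178/(-10972) + S/(-36510) = 38178/(-10972) - 25449/(-36510) = 38178*(-1/10972) - 25449*(-1/36510) = -19089/5486 + 8483/12170 = -46443848/16691155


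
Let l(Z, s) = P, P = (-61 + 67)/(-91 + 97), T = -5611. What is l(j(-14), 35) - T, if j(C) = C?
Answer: 5612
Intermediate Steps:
P = 1 (P = 6/6 = 6*(⅙) = 1)
l(Z, s) = 1
l(j(-14), 35) - T = 1 - 1*(-5611) = 1 + 5611 = 5612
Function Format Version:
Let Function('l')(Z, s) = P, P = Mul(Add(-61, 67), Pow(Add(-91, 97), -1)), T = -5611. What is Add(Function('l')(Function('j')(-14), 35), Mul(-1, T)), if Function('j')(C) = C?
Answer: 5612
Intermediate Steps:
P = 1 (P = Mul(6, Pow(6, -1)) = Mul(6, Rational(1, 6)) = 1)
Function('l')(Z, s) = 1
Add(Function('l')(Function('j')(-14), 35), Mul(-1, T)) = Add(1, Mul(-1, -5611)) = Add(1, 5611) = 5612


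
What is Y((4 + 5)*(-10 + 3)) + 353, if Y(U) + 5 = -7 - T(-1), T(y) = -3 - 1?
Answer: 345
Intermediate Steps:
T(y) = -4
Y(U) = -8 (Y(U) = -5 + (-7 - 1*(-4)) = -5 + (-7 + 4) = -5 - 3 = -8)
Y((4 + 5)*(-10 + 3)) + 353 = -8 + 353 = 345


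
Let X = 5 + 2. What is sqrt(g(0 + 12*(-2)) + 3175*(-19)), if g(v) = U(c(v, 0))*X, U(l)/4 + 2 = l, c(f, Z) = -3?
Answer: I*sqrt(60465) ≈ 245.9*I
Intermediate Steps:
U(l) = -8 + 4*l
X = 7
g(v) = -140 (g(v) = (-8 + 4*(-3))*7 = (-8 - 12)*7 = -20*7 = -140)
sqrt(g(0 + 12*(-2)) + 3175*(-19)) = sqrt(-140 + 3175*(-19)) = sqrt(-140 - 60325) = sqrt(-60465) = I*sqrt(60465)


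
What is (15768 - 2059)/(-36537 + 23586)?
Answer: -13709/12951 ≈ -1.0585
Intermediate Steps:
(15768 - 2059)/(-36537 + 23586) = 13709/(-12951) = 13709*(-1/12951) = -13709/12951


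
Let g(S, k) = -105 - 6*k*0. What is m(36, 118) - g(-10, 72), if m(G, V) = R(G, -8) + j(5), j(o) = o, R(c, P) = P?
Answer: 102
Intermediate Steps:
g(S, k) = -105 (g(S, k) = -105 - 1*0 = -105 + 0 = -105)
m(G, V) = -3 (m(G, V) = -8 + 5 = -3)
m(36, 118) - g(-10, 72) = -3 - 1*(-105) = -3 + 105 = 102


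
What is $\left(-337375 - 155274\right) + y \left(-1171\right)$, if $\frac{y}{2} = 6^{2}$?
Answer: $-576961$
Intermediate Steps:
$y = 72$ ($y = 2 \cdot 6^{2} = 2 \cdot 36 = 72$)
$\left(-337375 - 155274\right) + y \left(-1171\right) = \left(-337375 - 155274\right) + 72 \left(-1171\right) = -492649 - 84312 = -576961$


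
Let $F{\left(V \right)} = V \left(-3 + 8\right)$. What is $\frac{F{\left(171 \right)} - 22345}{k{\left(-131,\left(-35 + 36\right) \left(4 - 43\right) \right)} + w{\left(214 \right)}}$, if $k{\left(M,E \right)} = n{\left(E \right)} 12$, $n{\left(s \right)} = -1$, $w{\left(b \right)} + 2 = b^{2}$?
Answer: $- \frac{10745}{22891} \approx -0.4694$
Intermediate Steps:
$w{\left(b \right)} = -2 + b^{2}$
$k{\left(M,E \right)} = -12$ ($k{\left(M,E \right)} = \left(-1\right) 12 = -12$)
$F{\left(V \right)} = 5 V$ ($F{\left(V \right)} = V 5 = 5 V$)
$\frac{F{\left(171 \right)} - 22345}{k{\left(-131,\left(-35 + 36\right) \left(4 - 43\right) \right)} + w{\left(214 \right)}} = \frac{5 \cdot 171 - 22345}{-12 - \left(2 - 214^{2}\right)} = \frac{855 - 22345}{-12 + \left(-2 + 45796\right)} = - \frac{21490}{-12 + 45794} = - \frac{21490}{45782} = \left(-21490\right) \frac{1}{45782} = - \frac{10745}{22891}$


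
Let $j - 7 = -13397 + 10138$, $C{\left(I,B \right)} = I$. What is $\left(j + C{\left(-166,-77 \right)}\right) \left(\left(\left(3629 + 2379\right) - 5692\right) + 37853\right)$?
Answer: $-130461642$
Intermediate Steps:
$j = -3252$ ($j = 7 + \left(-13397 + 10138\right) = 7 - 3259 = -3252$)
$\left(j + C{\left(-166,-77 \right)}\right) \left(\left(\left(3629 + 2379\right) - 5692\right) + 37853\right) = \left(-3252 - 166\right) \left(\left(\left(3629 + 2379\right) - 5692\right) + 37853\right) = - 3418 \left(\left(6008 - 5692\right) + 37853\right) = - 3418 \left(316 + 37853\right) = \left(-3418\right) 38169 = -130461642$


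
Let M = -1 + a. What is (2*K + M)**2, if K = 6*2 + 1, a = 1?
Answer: 676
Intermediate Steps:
K = 13 (K = 12 + 1 = 13)
M = 0 (M = -1 + 1 = 0)
(2*K + M)**2 = (2*13 + 0)**2 = (26 + 0)**2 = 26**2 = 676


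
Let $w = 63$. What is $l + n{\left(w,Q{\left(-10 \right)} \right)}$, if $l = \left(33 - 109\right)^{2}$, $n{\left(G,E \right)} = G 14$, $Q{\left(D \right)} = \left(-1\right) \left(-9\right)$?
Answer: $6658$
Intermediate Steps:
$Q{\left(D \right)} = 9$
$n{\left(G,E \right)} = 14 G$
$l = 5776$ ($l = \left(-76\right)^{2} = 5776$)
$l + n{\left(w,Q{\left(-10 \right)} \right)} = 5776 + 14 \cdot 63 = 5776 + 882 = 6658$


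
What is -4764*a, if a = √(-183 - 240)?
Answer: -14292*I*√47 ≈ -97981.0*I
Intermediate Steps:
a = 3*I*√47 (a = √(-423) = 3*I*√47 ≈ 20.567*I)
-4764*a = -14292*I*√47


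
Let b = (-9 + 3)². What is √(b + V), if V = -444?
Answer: 2*I*√102 ≈ 20.199*I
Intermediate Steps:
b = 36 (b = (-6)² = 36)
√(b + V) = √(36 - 444) = √(-408) = 2*I*√102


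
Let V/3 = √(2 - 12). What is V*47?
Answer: 141*I*√10 ≈ 445.88*I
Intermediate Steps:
V = 3*I*√10 (V = 3*√(2 - 12) = 3*√(-10) = 3*(I*√10) = 3*I*√10 ≈ 9.4868*I)
V*47 = (3*I*√10)*47 = 141*I*√10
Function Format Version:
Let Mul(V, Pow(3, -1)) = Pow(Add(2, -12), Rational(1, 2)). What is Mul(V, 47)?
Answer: Mul(141, I, Pow(10, Rational(1, 2))) ≈ Mul(445.88, I)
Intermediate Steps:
V = Mul(3, I, Pow(10, Rational(1, 2))) (V = Mul(3, Pow(Add(2, -12), Rational(1, 2))) = Mul(3, Pow(-10, Rational(1, 2))) = Mul(3, Mul(I, Pow(10, Rational(1, 2)))) = Mul(3, I, Pow(10, Rational(1, 2))) ≈ Mul(9.4868, I))
Mul(V, 47) = Mul(Mul(3, I, Pow(10, Rational(1, 2))), 47) = Mul(141, I, Pow(10, Rational(1, 2)))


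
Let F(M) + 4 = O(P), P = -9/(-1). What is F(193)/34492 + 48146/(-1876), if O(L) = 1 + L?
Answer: -14827148/577741 ≈ -25.664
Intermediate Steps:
P = 9 (P = -9*(-1) = 9)
F(M) = 6 (F(M) = -4 + (1 + 9) = -4 + 10 = 6)
F(193)/34492 + 48146/(-1876) = 6/34492 + 48146/(-1876) = 6*(1/34492) + 48146*(-1/1876) = 3/17246 - 3439/134 = -14827148/577741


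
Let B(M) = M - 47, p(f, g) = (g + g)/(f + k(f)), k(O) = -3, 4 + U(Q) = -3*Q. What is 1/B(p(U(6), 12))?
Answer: -25/1199 ≈ -0.020851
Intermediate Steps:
U(Q) = -4 - 3*Q
p(f, g) = 2*g/(-3 + f) (p(f, g) = (g + g)/(f - 3) = (2*g)/(-3 + f) = 2*g/(-3 + f))
B(M) = -47 + M
1/B(p(U(6), 12)) = 1/(-47 + 2*12/(-3 + (-4 - 3*6))) = 1/(-47 + 2*12/(-3 + (-4 - 18))) = 1/(-47 + 2*12/(-3 - 22)) = 1/(-47 + 2*12/(-25)) = 1/(-47 + 2*12*(-1/25)) = 1/(-47 - 24/25) = 1/(-1199/25) = -25/1199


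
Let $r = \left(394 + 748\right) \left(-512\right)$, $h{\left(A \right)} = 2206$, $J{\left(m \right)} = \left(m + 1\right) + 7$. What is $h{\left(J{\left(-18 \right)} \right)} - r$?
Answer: $586910$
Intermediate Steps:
$J{\left(m \right)} = 8 + m$ ($J{\left(m \right)} = \left(1 + m\right) + 7 = 8 + m$)
$r = -584704$ ($r = 1142 \left(-512\right) = -584704$)
$h{\left(J{\left(-18 \right)} \right)} - r = 2206 - -584704 = 2206 + 584704 = 586910$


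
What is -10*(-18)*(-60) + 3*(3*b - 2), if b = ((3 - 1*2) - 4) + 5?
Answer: -10788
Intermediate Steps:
b = 2 (b = ((3 - 2) - 4) + 5 = (1 - 4) + 5 = -3 + 5 = 2)
-10*(-18)*(-60) + 3*(3*b - 2) = -10*(-18)*(-60) + 3*(3*2 - 2) = 180*(-60) + 3*(6 - 2) = -10800 + 3*4 = -10800 + 12 = -10788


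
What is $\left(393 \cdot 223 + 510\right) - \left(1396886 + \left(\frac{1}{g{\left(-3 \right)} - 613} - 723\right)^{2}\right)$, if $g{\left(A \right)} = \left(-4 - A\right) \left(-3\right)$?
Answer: $- \frac{681489380661}{372100} \approx -1.8315 \cdot 10^{6}$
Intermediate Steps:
$g{\left(A \right)} = 12 + 3 A$
$\left(393 \cdot 223 + 510\right) - \left(1396886 + \left(\frac{1}{g{\left(-3 \right)} - 613} - 723\right)^{2}\right) = \left(393 \cdot 223 + 510\right) - \left(1396886 + \left(\frac{1}{\left(12 + 3 \left(-3\right)\right) - 613} - 723\right)^{2}\right) = \left(87639 + 510\right) - \left(1396886 + \left(\frac{1}{\left(12 - 9\right) - 613} - 723\right)^{2}\right) = 88149 - \left(1396886 + \left(\frac{1}{3 - 613} - 723\right)^{2}\right) = 88149 - \left(1396886 + \left(\frac{1}{-610} - 723\right)^{2}\right) = 88149 - \left(1396886 + \left(- \frac{1}{610} - 723\right)^{2}\right) = 88149 - \left(1396886 + \left(- \frac{441031}{610}\right)^{2}\right) = 88149 - \left(1396886 + \frac{194508342961}{372100}\right) = 88149 - \frac{714289623561}{372100} = - \frac{681489380661}{372100}$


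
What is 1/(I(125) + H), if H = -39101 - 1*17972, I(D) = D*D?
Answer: -1/41448 ≈ -2.4127e-5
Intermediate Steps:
I(D) = D**2
H = -57073 (H = -39101 - 17972 = -57073)
1/(I(125) + H) = 1/(125**2 - 57073) = 1/(15625 - 57073) = 1/(-41448) = -1/41448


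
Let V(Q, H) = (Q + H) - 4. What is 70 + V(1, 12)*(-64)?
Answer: -506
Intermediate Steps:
V(Q, H) = -4 + H + Q (V(Q, H) = (H + Q) - 4 = -4 + H + Q)
70 + V(1, 12)*(-64) = 70 + (-4 + 12 + 1)*(-64) = 70 + 9*(-64) = 70 - 576 = -506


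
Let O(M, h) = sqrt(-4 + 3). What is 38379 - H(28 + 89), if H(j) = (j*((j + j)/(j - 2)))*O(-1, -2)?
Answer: 38379 - 27378*I/115 ≈ 38379.0 - 238.07*I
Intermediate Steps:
O(M, h) = I (O(M, h) = sqrt(-1) = I)
H(j) = 2*I*j**2/(-2 + j) (H(j) = (j*((j + j)/(j - 2)))*I = (j*((2*j)/(-2 + j)))*I = (j*(2*j/(-2 + j)))*I = (2*j**2/(-2 + j))*I = 2*I*j**2/(-2 + j))
38379 - H(28 + 89) = 38379 - 2*I*(28 + 89)**2/(-2 + (28 + 89)) = 38379 - 2*I*117**2/(-2 + 117) = 38379 - 2*I*13689/115 = 38379 - 27378*I/115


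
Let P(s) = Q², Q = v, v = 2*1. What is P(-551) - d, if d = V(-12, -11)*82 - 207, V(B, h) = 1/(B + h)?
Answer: 4935/23 ≈ 214.57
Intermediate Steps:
v = 2
Q = 2
d = -4843/23 (d = 82/(-12 - 11) - 207 = 82/(-23) - 207 = -1/23*82 - 207 = -82/23 - 207 = -4843/23 ≈ -210.57)
P(s) = 4 (P(s) = 2² = 4)
P(-551) - d = 4 - 1*(-4843/23) = 4 + 4843/23 = 4935/23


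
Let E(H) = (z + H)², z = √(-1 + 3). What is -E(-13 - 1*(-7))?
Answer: -38 + 12*√2 ≈ -21.029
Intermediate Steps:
z = √2 ≈ 1.4142
E(H) = (H + √2)² (E(H) = (√2 + H)² = (H + √2)²)
-E(-13 - 1*(-7)) = -((-13 - 1*(-7)) + √2)² = -((-13 + 7) + √2)² = -(-6 + √2)²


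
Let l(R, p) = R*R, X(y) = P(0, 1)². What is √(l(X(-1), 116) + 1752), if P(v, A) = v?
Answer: 2*√438 ≈ 41.857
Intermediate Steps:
X(y) = 0 (X(y) = 0² = 0)
l(R, p) = R²
√(l(X(-1), 116) + 1752) = √(0² + 1752) = √(0 + 1752) = √1752 = 2*√438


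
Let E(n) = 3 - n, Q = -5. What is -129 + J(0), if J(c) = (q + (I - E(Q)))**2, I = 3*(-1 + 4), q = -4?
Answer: -120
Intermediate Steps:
I = 9 (I = 3*3 = 9)
J(c) = 9 (J(c) = (-4 + (9 - (3 - 1*(-5))))**2 = (-4 + (9 - (3 + 5)))**2 = (-4 + (9 - 1*8))**2 = (-4 + (9 - 8))**2 = (-4 + 1)**2 = (-3)**2 = 9)
-129 + J(0) = -129 + 9 = -120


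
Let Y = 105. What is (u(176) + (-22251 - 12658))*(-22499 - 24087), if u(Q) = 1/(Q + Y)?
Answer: 456982012808/281 ≈ 1.6263e+9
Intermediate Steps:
u(Q) = 1/(105 + Q) (u(Q) = 1/(Q + 105) = 1/(105 + Q))
(u(176) + (-22251 - 12658))*(-22499 - 24087) = (1/(105 + 176) + (-22251 - 12658))*(-22499 - 24087) = (1/281 - 34909)*(-46586) = -9809428/281*(-46586) = 456982012808/281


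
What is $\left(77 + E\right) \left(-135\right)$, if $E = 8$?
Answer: $-11475$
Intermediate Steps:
$\left(77 + E\right) \left(-135\right) = \left(77 + 8\right) \left(-135\right) = 85 \left(-135\right) = -11475$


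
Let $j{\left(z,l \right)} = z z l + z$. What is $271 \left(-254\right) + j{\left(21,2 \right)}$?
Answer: $-67931$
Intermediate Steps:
$j{\left(z,l \right)} = z + l z^{2}$ ($j{\left(z,l \right)} = z^{2} l + z = l z^{2} + z = z + l z^{2}$)
$271 \left(-254\right) + j{\left(21,2 \right)} = 271 \left(-254\right) + 21 \left(1 + 2 \cdot 21\right) = -68834 + 21 \left(1 + 42\right) = -68834 + 21 \cdot 43 = -68834 + 903 = -67931$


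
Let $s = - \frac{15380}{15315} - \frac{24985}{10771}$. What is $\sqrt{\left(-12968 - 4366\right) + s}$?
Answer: $\frac{i \sqrt{18870704249547072909}}{32991573} \approx 131.67 i$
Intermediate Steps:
$s = - \frac{109660651}{32991573}$ ($s = \left(-15380\right) \frac{1}{15315} - \frac{24985}{10771} = - \frac{3076}{3063} - \frac{24985}{10771} = - \frac{109660651}{32991573} \approx -3.3239$)
$\sqrt{\left(-12968 - 4366\right) + s} = \sqrt{\left(-12968 - 4366\right) - \frac{109660651}{32991573}} = \sqrt{-17334 - \frac{109660651}{32991573}} = \sqrt{- \frac{571985587033}{32991573}} = \frac{i \sqrt{18870704249547072909}}{32991573}$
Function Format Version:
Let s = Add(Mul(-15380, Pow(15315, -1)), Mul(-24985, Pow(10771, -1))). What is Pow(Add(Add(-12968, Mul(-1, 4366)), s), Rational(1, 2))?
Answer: Mul(Rational(1, 32991573), I, Pow(18870704249547072909, Rational(1, 2))) ≈ Mul(131.67, I)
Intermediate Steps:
s = Rational(-109660651, 32991573) (s = Add(Mul(-15380, Rational(1, 15315)), Mul(-24985, Rational(1, 10771))) = Add(Rational(-3076, 3063), Rational(-24985, 10771)) = Rational(-109660651, 32991573) ≈ -3.3239)
Pow(Add(Add(-12968, Mul(-1, 4366)), s), Rational(1, 2)) = Pow(Add(Add(-12968, Mul(-1, 4366)), Rational(-109660651, 32991573)), Rational(1, 2)) = Pow(Add(Add(-12968, -4366), Rational(-109660651, 32991573)), Rational(1, 2)) = Pow(Add(-17334, Rational(-109660651, 32991573)), Rational(1, 2)) = Pow(Rational(-571985587033, 32991573), Rational(1, 2)) = Mul(Rational(1, 32991573), I, Pow(18870704249547072909, Rational(1, 2)))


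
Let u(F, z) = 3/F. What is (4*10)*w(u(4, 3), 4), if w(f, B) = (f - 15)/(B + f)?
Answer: -120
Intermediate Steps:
w(f, B) = (-15 + f)/(B + f)
(4*10)*w(u(4, 3), 4) = (4*10)*((-15 + 3/4)/(4 + 3/4)) = 40*((-15 + 3*(¼))/(4 + 3*(¼))) = 40*((-15 + ¾)/(4 + ¾)) = 40*(-57/4/(19/4)) = 40*((4/19)*(-57/4)) = 40*(-3) = -120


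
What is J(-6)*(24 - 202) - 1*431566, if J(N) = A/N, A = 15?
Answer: -431121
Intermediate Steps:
J(N) = 15/N
J(-6)*(24 - 202) - 1*431566 = (15/(-6))*(24 - 202) - 1*431566 = (15*(-1/6))*(-178) - 431566 = -5/2*(-178) - 431566 = 445 - 431566 = -431121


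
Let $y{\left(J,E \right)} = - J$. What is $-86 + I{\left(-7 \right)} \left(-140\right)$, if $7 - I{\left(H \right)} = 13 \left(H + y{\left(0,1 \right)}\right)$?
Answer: $-13806$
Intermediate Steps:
$I{\left(H \right)} = 7 - 13 H$ ($I{\left(H \right)} = 7 - 13 \left(H - 0\right) = 7 - 13 \left(H + 0\right) = 7 - 13 H$)
$-86 + I{\left(-7 \right)} \left(-140\right) = -86 + \left(7 - -91\right) \left(-140\right) = -86 + \left(7 + 91\right) \left(-140\right) = -86 + 98 \left(-140\right) = -86 - 13720 = -13806$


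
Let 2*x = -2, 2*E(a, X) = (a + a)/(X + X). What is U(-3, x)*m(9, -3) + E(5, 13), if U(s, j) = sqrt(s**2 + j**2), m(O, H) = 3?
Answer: 5/26 + 3*sqrt(10) ≈ 9.6791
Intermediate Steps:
E(a, X) = a/(2*X) (E(a, X) = ((a + a)/(X + X))/2 = ((2*a)/((2*X)))/2 = ((2*a)*(1/(2*X)))/2 = (a/X)/2 = a/(2*X))
x = -1 (x = (1/2)*(-2) = -1)
U(s, j) = sqrt(j**2 + s**2)
U(-3, x)*m(9, -3) + E(5, 13) = sqrt((-1)**2 + (-3)**2)*3 + (1/2)*5/13 = sqrt(1 + 9)*3 + (1/2)*5*(1/13) = sqrt(10)*3 + 5/26 = 3*sqrt(10) + 5/26 = 5/26 + 3*sqrt(10)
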